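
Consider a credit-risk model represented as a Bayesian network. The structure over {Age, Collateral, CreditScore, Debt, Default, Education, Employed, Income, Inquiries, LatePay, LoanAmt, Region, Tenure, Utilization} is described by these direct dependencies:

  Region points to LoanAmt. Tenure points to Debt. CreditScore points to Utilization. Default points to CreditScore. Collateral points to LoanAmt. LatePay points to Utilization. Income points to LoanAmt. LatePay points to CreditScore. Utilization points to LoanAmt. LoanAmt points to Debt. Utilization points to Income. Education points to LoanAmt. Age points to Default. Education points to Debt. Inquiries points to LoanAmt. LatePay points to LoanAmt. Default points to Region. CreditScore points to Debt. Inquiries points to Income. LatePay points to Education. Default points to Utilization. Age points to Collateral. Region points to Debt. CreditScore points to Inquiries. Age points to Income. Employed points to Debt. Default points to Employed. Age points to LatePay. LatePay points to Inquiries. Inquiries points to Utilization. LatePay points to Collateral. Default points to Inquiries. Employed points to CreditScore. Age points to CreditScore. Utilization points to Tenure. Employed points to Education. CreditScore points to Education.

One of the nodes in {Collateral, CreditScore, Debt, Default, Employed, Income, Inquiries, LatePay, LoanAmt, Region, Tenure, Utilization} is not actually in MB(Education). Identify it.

Default

Recall MB(v) = parents ∪ children ∪ spouses, where spouses are the other parents of v's children.
Ch(Education) = {Debt, LoanAmt}.
Parents of Education: CreditScore, Employed, LatePay.
For each child, the remaining parents (spouses of Education):
  LoanAmt: Collateral, Income, Inquiries, LatePay, Region, Utilization
  Debt: CreditScore, Employed, LoanAmt, Region, Tenure
MB(Education) = {Collateral, CreditScore, Debt, Employed, Income, Inquiries, LatePay, LoanAmt, Region, Tenure, Utilization}.
Default is neither a parent, child, nor co-parent of Education, so it does not belong.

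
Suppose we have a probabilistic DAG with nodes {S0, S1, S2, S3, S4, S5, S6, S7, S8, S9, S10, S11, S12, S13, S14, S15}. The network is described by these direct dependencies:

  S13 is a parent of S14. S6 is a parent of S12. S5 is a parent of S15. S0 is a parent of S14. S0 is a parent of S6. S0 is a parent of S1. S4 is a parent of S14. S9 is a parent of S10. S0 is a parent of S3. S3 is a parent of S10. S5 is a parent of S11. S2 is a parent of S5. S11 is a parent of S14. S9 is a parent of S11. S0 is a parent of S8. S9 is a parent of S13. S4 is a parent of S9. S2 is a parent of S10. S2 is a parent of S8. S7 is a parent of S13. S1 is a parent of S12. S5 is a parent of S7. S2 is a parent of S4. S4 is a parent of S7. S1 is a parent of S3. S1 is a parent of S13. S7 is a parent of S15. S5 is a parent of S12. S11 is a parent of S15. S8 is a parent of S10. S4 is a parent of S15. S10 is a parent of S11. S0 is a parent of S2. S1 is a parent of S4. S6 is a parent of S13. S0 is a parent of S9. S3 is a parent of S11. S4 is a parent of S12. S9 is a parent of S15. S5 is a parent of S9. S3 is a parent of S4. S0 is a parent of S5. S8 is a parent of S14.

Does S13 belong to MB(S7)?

Yes

S13 is a child of S7.
So S13 ∈ MB(S7).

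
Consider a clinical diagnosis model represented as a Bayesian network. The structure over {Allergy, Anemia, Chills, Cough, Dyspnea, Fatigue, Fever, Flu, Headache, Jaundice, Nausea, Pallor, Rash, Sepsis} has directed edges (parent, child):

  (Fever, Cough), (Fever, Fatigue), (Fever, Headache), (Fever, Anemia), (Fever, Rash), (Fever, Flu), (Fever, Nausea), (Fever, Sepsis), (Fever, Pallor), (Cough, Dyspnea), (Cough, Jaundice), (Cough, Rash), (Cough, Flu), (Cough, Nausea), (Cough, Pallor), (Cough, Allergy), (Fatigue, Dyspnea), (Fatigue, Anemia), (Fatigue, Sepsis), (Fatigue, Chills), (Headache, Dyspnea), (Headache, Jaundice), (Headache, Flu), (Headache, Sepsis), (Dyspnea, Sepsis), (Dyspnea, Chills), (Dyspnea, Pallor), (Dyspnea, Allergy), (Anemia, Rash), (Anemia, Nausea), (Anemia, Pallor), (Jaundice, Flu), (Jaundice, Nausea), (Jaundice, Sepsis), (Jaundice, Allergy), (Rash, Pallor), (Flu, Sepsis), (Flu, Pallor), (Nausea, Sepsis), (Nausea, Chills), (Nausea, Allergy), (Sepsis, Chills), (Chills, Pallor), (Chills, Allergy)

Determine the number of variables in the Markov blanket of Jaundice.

11

Pa(Jaundice) = {Cough, Headache}.
Children of Jaundice: Allergy, Flu, Nausea, Sepsis.
Co-parents of Jaundice (other parents of its children):
  Flu: Cough, Fever, Headache
  Nausea: Anemia, Cough, Fever
  Sepsis: Dyspnea, Fatigue, Fever, Flu, Headache, Nausea
  Allergy: Chills, Cough, Dyspnea, Nausea
MB(Jaundice) = {Allergy, Anemia, Chills, Cough, Dyspnea, Fatigue, Fever, Flu, Headache, Nausea, Sepsis}, which has 11 nodes.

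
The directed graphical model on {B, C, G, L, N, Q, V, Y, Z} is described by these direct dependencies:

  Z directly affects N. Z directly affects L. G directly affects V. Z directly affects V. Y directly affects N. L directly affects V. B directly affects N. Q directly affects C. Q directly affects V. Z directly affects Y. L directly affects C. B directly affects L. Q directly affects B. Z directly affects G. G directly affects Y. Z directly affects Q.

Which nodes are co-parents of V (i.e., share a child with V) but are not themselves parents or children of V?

V has no children, so it has no co-parents. The set is empty.

{}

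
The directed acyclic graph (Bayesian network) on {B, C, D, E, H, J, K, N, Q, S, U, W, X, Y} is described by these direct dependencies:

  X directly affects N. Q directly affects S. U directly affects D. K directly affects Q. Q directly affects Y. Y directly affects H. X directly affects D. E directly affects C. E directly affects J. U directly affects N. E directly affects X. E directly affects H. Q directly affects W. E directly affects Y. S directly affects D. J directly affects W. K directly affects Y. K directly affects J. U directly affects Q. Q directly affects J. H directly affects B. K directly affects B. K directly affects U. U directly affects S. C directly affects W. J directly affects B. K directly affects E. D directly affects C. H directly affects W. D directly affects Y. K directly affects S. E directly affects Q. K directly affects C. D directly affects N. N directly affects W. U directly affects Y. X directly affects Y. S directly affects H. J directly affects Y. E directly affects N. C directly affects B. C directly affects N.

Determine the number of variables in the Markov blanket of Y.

Recall MB(v) = parents ∪ children ∪ spouses, where spouses are the other parents of v's children.
Y has parents D, E, J, K, Q, U, X.
Children of Y: H.
Other parents of Y's children:
  H also has parents E, S.
MB(Y) = {D, E, H, J, K, Q, S, U, X}, which has 9 nodes.

9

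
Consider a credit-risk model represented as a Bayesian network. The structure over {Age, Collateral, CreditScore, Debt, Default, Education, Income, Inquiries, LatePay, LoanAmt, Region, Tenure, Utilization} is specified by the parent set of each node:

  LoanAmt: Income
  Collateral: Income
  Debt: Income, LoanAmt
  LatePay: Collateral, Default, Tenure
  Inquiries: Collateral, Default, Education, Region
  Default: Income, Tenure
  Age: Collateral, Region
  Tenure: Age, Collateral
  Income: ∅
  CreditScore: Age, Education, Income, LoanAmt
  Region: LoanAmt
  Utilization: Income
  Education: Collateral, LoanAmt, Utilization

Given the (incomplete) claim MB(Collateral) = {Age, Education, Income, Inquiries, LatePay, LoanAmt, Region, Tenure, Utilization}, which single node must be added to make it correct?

Ch(Collateral) = {Age, Education, Inquiries, LatePay, Tenure}.
Collateral's parents: Income.
Co-parents of Collateral (other parents of its children):
  parents(Age) \ {Collateral} = {Region}.
  parents(Tenure) \ {Collateral} = {Age}.
  Education's other parents are LoanAmt, Utilization.
  LatePay also has parents Default, Tenure.
  parents(Inquiries) \ {Collateral} = {Default, Education, Region}.
MB(Collateral) = {Age, Default, Education, Income, Inquiries, LatePay, LoanAmt, Region, Tenure, Utilization}.
Comparing with the claimed set, Default is missing.

Default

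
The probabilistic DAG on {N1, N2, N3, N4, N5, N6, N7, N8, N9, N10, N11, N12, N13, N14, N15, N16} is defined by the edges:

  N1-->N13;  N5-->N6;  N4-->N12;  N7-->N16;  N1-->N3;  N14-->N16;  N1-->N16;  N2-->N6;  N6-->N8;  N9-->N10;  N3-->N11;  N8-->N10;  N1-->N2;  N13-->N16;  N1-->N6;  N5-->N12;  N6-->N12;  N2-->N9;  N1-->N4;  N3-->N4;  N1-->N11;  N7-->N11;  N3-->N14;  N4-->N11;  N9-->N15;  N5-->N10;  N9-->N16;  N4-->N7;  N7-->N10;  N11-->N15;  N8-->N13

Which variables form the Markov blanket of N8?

{N1, N5, N6, N7, N9, N10, N13}

A node's Markov blanket = Pa ∪ Ch ∪ (parents of Ch other than the node itself).
N8 has parent N6.
Children of N8: N10, N13.
Other parents of N8's children:
  parents(N10) \ {N8} = {N5, N7, N9}.
  N13's other parent is N1.
Taking the union gives {N1, N5, N6, N7, N9, N10, N13}.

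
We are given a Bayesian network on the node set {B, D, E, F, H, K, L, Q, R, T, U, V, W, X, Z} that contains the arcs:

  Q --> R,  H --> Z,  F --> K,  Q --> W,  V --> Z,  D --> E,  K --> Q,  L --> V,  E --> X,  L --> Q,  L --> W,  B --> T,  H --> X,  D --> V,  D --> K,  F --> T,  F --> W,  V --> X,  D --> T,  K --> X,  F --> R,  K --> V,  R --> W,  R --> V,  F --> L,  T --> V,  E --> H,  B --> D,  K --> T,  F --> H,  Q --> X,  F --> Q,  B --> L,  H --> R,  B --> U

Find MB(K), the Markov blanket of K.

{B, D, E, F, H, L, Q, R, T, V, X}

Ch(K) = {Q, T, V, X}.
Parents of K: D, F.
Parents of each child, excluding K:
  parents(Q) \ {K} = {F, L}.
  T also has parents B, D, F.
  V also has parents D, L, R, T.
  X also has parents E, H, Q, V.
Taking the union gives {B, D, E, F, H, L, Q, R, T, V, X}.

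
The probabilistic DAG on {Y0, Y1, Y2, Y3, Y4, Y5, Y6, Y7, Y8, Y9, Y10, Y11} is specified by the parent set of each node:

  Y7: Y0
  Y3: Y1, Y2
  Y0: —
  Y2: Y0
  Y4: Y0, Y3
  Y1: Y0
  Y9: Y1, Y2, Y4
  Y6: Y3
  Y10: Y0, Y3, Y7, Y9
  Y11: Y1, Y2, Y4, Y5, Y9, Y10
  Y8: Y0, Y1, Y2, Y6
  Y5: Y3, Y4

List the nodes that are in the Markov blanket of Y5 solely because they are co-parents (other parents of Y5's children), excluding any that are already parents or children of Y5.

Children of Y5: Y11.
  Y11 also has parents Y1, Y2, Y4, Y9, Y10.
Excluding nodes already adjacent to Y5 (Y3, Y4, Y11), the co-parent-only contribution is {Y1, Y2, Y9, Y10}.

{Y1, Y2, Y9, Y10}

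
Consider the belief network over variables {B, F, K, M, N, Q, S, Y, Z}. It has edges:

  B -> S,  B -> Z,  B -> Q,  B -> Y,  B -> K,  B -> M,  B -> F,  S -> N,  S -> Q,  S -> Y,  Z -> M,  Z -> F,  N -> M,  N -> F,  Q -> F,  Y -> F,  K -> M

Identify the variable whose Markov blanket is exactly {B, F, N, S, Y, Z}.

Q

The target node must have every member of {B, F, N, S, Y, Z} as a parent, child, or co-parent, and no others.
Parents of Q: B, S; children: F; co-parents: B, N, Y, Z.
These exactly cover the given set, so the node is Q.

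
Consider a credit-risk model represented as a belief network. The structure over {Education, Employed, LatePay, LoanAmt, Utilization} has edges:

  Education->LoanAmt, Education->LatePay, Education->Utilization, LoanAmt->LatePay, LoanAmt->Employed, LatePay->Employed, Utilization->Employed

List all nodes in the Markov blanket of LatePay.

{Education, Employed, LoanAmt, Utilization}

Children of LatePay: Employed.
Parents of LatePay: Education, LoanAmt.
Co-parents of LatePay (other parents of its children):
  Employed: LoanAmt, Utilization
Taking the union gives {Education, Employed, LoanAmt, Utilization}.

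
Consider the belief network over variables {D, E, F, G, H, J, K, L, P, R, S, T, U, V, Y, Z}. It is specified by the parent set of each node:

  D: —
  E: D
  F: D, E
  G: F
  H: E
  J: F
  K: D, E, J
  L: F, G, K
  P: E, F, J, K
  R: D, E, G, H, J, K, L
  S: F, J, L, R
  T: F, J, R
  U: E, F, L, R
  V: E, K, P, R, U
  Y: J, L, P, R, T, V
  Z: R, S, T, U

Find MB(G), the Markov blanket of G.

{D, E, F, H, J, K, L, R}

Pa(G) = {F}.
Children of G: L, R.
Co-parents of G (other parents of its children):
  L: F, K
  R: D, E, H, J, K, L
So the Markov blanket of G is {D, E, F, H, J, K, L, R}.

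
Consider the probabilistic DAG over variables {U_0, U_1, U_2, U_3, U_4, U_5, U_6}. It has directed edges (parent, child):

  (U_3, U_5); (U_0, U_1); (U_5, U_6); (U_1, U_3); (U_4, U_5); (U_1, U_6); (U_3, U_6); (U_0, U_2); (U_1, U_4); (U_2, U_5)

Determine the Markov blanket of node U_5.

{U_1, U_2, U_3, U_4, U_6}

U_5 has parents U_2, U_3, U_4.
U_5's children: U_6.
Parents of each child, excluding U_5:
  U_6's other parents are U_1, U_3.
Taking the union gives {U_1, U_2, U_3, U_4, U_6}.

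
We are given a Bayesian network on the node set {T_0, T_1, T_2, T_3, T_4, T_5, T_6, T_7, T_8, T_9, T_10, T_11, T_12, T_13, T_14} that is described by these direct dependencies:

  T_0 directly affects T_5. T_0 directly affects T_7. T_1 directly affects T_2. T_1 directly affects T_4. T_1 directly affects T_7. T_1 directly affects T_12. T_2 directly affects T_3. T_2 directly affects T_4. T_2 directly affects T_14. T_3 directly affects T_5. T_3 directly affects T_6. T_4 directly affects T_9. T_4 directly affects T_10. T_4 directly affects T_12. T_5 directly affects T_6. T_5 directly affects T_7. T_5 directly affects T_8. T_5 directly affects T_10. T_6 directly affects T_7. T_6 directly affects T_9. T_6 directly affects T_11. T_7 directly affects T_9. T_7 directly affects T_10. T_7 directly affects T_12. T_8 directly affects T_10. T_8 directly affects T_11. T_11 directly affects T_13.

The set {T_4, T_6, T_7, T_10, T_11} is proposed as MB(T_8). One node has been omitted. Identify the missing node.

Children of T_8: T_10, T_11.
Parents of T_8: T_5.
Other parents of T_8's children:
  T_10 also has parents T_4, T_5, T_7.
  T_11's other parent is T_6.
MB(T_8) = {T_4, T_5, T_6, T_7, T_10, T_11}.
Comparing with the claimed set, T_5 is missing.

T_5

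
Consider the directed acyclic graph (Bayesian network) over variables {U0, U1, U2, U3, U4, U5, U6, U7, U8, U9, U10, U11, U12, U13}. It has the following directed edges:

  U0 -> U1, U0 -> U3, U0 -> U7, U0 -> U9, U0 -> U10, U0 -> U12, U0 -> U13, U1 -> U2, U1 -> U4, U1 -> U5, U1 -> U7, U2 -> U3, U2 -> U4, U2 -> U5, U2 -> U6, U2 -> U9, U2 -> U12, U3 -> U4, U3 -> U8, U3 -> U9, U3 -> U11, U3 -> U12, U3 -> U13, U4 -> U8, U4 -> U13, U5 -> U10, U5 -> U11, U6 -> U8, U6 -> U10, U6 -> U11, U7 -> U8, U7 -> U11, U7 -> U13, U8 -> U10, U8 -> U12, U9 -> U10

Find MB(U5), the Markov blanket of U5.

{U0, U1, U2, U3, U6, U7, U8, U9, U10, U11}

The Markov blanket of a node is its parents, its children, and the other parents of its children.
U5 has children U10, U11.
Parents of U5: U1, U2.
For each child, the remaining parents (spouses of U5):
  U10's other parents are U0, U6, U8, U9.
  parents(U11) \ {U5} = {U3, U6, U7}.
Union: {U1, U2} ∪ {U10, U11} ∪ {U0, U3, U6, U7, U8, U9} = {U0, U1, U2, U3, U6, U7, U8, U9, U10, U11}.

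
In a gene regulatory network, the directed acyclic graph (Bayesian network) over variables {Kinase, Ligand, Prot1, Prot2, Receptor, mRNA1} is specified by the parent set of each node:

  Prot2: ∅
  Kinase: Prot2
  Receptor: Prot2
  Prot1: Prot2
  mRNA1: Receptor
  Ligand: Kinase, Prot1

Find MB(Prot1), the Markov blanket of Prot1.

Prot1 has parent Prot2.
Ch(Prot1) = {Ligand}.
Co-parents of Prot1 (other parents of its children):
  Ligand: Kinase
Taking the union gives {Kinase, Ligand, Prot2}.

{Kinase, Ligand, Prot2}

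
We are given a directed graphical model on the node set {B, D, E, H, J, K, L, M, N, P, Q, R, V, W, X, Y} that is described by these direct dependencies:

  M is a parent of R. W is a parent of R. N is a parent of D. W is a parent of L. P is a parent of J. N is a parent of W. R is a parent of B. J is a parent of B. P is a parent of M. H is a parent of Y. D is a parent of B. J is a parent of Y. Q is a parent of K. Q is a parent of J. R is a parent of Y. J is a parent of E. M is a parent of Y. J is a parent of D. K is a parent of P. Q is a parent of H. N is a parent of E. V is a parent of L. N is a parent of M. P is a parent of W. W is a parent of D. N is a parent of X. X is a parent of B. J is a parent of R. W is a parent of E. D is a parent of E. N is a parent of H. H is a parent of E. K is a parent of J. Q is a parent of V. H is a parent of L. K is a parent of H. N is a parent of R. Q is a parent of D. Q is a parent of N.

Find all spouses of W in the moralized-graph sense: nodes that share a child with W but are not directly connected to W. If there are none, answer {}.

{H, J, M, Q, V}

Children of W: D, E, L, R.
  R's other parents are J, M, N.
  D also has parents J, N, Q.
  L's other parents are H, V.
  parents(E) \ {W} = {D, H, J, N}.
Excluding nodes already adjacent to W (D, E, L, N, P, R), the co-parent-only contribution is {H, J, M, Q, V}.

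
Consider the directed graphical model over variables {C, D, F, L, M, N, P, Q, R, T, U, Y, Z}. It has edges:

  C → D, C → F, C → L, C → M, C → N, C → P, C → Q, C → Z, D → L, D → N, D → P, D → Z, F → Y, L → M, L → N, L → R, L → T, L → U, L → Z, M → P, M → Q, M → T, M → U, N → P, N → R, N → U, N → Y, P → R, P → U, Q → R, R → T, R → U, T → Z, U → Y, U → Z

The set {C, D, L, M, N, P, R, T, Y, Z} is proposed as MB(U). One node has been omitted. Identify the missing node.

F

A node's Markov blanket = Pa ∪ Ch ∪ (parents of Ch other than the node itself).
U's parents: L, M, N, P, R.
U has children Y, Z.
Other parents of U's children:
  parents(Y) \ {U} = {F, N}.
  Z also has parents C, D, L, T.
MB(U) = {C, D, F, L, M, N, P, R, T, Y, Z}.
Comparing with the claimed set, F is missing.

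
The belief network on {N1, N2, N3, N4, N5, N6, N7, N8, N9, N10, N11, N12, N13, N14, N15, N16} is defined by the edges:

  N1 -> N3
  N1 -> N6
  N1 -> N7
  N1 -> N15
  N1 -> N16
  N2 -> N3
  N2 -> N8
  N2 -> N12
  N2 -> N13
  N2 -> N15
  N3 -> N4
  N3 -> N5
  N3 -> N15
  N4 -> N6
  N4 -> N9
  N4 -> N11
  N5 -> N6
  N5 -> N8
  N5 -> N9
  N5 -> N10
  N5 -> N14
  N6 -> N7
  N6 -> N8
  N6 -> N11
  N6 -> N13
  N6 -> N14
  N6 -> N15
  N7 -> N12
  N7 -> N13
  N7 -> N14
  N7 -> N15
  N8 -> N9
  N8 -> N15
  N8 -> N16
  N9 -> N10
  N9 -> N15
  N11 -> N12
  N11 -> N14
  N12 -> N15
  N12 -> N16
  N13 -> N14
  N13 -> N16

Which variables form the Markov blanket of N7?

By definition, MB(N7) is built from N7's parents, N7's children, and the co-parents of N7.
N7's parents: N1, N6.
Ch(N7) = {N12, N13, N14, N15}.
Parents of each child, excluding N7:
  parents(N12) \ {N7} = {N2, N11}.
  parents(N13) \ {N7} = {N2, N6}.
  parents(N14) \ {N7} = {N5, N6, N11, N13}.
  N15's other parents are N1, N2, N3, N6, N8, N9, N12.
So the Markov blanket of N7 is {N1, N2, N3, N5, N6, N8, N9, N11, N12, N13, N14, N15}.

{N1, N2, N3, N5, N6, N8, N9, N11, N12, N13, N14, N15}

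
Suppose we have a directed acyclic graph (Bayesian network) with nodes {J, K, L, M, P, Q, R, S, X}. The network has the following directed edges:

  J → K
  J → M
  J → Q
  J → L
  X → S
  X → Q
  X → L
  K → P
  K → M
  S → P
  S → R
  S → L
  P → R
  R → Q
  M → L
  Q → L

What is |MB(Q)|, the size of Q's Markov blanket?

6

The Markov blanket of a node is its parents, its children, and the other parents of its children.
Q's parents: J, R, X.
Ch(Q) = {L}.
For each child, the remaining parents (spouses of Q):
  L: J, M, S, X
MB(Q) = {J, L, M, R, S, X}, which has 6 nodes.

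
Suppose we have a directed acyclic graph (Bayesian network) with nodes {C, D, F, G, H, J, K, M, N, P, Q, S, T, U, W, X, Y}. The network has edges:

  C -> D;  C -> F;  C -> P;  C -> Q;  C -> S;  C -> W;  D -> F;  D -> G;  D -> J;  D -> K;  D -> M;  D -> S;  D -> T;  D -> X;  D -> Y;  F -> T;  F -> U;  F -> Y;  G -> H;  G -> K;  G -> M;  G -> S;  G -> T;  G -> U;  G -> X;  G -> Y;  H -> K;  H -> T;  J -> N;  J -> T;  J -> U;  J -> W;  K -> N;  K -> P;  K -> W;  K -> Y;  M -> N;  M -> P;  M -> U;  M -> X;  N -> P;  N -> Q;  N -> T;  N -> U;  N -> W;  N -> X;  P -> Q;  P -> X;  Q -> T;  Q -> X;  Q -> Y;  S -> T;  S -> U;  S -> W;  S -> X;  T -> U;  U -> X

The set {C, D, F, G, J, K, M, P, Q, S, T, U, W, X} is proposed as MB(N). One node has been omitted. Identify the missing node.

Recall MB(v) = parents ∪ children ∪ spouses, where spouses are the other parents of v's children.
Parents of N: J, K, M.
Ch(N) = {P, Q, T, U, W, X}.
Co-parents of N (other parents of its children):
  parents(P) \ {N} = {C, K, M}.
  Q also has parents C, P.
  T also has parents D, F, G, H, J, Q, S.
  parents(U) \ {N} = {F, G, J, M, S, T}.
  W's other parents are C, J, K, S.
  X's other parents are D, G, M, P, Q, S, U.
MB(N) = {C, D, F, G, H, J, K, M, P, Q, S, T, U, W, X}.
Comparing with the claimed set, H is missing.

H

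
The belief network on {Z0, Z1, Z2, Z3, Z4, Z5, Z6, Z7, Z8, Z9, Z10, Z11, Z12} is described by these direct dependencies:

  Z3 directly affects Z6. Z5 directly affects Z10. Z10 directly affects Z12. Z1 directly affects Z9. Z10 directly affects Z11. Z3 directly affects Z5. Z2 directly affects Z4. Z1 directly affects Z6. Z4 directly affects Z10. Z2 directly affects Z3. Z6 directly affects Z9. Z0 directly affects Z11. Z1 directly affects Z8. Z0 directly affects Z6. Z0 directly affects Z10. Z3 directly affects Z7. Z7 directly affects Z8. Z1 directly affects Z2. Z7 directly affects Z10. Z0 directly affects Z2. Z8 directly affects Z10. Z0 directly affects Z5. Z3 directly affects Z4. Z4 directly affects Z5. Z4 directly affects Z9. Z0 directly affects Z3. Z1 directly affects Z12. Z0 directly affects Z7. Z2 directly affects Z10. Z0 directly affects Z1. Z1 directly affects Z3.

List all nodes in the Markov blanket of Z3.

Z3's children: Z4, Z5, Z6, Z7.
Z3's parents: Z0, Z1, Z2.
Co-parents of Z3 (other parents of its children):
  parents(Z4) \ {Z3} = {Z2}.
  Z5 also has parents Z0, Z4.
  Z6 also has parents Z0, Z1.
  Z7's other parent is Z0.
Taking the union gives {Z0, Z1, Z2, Z4, Z5, Z6, Z7}.

{Z0, Z1, Z2, Z4, Z5, Z6, Z7}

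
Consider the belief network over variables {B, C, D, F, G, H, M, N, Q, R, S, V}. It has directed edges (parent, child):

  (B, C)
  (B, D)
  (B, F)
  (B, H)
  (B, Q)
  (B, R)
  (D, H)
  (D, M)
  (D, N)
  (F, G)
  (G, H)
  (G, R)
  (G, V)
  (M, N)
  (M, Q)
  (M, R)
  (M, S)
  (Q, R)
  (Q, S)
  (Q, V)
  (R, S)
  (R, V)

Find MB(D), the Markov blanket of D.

The Markov blanket of a node is its parents, its children, and the other parents of its children.
D has parent B.
D's children: H, M, N.
Co-parents of D (other parents of its children):
  H also has parents B, G.
  M: no additional parents.
  N's other parent is M.
Taking the union gives {B, G, H, M, N}.

{B, G, H, M, N}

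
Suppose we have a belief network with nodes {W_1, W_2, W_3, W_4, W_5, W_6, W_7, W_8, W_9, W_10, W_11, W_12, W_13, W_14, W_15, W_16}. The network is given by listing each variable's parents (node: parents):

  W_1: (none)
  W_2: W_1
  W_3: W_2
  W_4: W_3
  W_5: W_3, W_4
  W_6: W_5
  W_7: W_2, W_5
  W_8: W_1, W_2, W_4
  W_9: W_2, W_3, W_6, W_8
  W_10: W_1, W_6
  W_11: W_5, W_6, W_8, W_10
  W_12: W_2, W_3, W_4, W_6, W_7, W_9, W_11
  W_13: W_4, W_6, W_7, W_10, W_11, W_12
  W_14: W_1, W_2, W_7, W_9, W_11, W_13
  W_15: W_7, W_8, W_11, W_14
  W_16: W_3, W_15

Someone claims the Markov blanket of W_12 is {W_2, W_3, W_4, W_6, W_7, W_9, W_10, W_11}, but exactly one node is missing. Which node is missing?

Children of W_12: W_13.
W_12 has parents W_2, W_3, W_4, W_6, W_7, W_9, W_11.
For each child, the remaining parents (spouses of W_12):
  W_13's other parents are W_4, W_6, W_7, W_10, W_11.
MB(W_12) = {W_2, W_3, W_4, W_6, W_7, W_9, W_10, W_11, W_13}.
Comparing with the claimed set, W_13 is missing.

W_13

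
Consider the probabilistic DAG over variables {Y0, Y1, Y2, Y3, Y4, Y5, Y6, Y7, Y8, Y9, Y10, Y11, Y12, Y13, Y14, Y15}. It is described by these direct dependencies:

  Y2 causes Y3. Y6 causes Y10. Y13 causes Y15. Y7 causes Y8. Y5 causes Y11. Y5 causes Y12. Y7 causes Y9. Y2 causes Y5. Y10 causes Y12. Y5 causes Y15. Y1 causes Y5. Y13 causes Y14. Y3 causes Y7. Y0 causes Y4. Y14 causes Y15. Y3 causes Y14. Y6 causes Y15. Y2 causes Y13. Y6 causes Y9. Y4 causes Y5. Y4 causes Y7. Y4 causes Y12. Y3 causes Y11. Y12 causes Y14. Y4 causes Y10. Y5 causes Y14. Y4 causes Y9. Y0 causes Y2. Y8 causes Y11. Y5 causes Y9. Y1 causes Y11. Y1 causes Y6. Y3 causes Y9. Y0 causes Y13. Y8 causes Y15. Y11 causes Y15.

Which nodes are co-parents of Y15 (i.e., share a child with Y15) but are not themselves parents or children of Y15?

Y15 has no children, so it has no co-parents. The set is empty.

{}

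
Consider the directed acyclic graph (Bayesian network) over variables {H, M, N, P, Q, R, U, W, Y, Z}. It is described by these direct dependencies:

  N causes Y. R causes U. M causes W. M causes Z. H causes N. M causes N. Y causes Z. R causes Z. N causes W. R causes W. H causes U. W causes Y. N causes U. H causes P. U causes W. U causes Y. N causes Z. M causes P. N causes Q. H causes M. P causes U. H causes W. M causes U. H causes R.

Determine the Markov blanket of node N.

{H, M, P, Q, R, U, W, Y, Z}

Pa(N) = {H, M}.
Children of N: Q, U, W, Y, Z.
For each child, the remaining parents (spouses of N):
  Q: no additional parents.
  parents(U) \ {N} = {H, M, P, R}.
  W also has parents H, M, R, U.
  parents(Y) \ {N} = {U, W}.
  Z's other parents are M, R, Y.
Taking the union gives {H, M, P, Q, R, U, W, Y, Z}.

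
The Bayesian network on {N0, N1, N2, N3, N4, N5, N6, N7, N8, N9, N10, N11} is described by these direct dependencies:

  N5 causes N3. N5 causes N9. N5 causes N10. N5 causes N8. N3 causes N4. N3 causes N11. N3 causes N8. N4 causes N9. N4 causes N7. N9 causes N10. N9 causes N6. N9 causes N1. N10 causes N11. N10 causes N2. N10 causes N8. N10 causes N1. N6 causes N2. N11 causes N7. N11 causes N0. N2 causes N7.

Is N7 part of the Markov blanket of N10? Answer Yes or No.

A node's Markov blanket = Pa ∪ Ch ∪ (parents of Ch other than the node itself).
N10 has parents N5, N9.
Ch(N10) = {N1, N2, N8, N11}.
Other parents of N10's children:
  N11 also has parent N3.
  parents(N2) \ {N10} = {N6}.
  N8 also has parents N3, N5.
  parents(N1) \ {N10} = {N9}.
MB(N10) = {N1, N2, N3, N5, N6, N8, N9, N11}; N7 is not in this set.

No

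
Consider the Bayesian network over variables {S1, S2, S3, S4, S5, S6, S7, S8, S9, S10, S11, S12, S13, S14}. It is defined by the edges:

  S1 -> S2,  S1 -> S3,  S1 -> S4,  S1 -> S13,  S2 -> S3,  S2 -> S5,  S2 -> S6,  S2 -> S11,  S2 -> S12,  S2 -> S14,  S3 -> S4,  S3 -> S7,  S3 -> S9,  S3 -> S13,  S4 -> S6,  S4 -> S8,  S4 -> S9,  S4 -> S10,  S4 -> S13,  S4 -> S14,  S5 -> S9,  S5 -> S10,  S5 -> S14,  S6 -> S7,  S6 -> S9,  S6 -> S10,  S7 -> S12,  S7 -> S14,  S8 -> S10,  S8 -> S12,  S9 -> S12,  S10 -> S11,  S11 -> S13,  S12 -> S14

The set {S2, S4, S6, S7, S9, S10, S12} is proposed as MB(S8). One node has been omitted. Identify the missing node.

S5

Recall MB(v) = parents ∪ children ∪ spouses, where spouses are the other parents of v's children.
S8 has parent S4.
S8 has children S10, S12.
Co-parents of S8 (other parents of its children):
  S10 also has parents S4, S5, S6.
  S12's other parents are S2, S7, S9.
MB(S8) = {S2, S4, S5, S6, S7, S9, S10, S12}.
Comparing with the claimed set, S5 is missing.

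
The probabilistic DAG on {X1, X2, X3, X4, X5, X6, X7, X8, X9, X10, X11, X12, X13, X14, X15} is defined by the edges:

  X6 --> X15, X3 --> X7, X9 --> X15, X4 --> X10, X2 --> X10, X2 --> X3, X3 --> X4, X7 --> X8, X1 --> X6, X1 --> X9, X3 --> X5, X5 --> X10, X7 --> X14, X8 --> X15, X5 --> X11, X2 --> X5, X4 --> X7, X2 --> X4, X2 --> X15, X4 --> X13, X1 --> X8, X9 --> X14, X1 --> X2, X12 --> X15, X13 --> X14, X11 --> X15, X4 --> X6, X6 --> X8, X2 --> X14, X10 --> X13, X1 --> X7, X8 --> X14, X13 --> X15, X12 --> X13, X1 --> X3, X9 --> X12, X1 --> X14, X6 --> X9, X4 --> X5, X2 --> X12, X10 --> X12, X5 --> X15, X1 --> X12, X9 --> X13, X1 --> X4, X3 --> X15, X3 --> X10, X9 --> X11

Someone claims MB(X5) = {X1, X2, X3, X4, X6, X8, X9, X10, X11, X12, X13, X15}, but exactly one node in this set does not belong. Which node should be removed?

X1

Pa(X5) = {X2, X3, X4}.
X5 has children X10, X11, X15.
Parents of each child, excluding X5:
  X10 also has parents X2, X3, X4.
  parents(X11) \ {X5} = {X9}.
  parents(X15) \ {X5} = {X2, X3, X6, X8, X9, X11, X12, X13}.
MB(X5) = {X2, X3, X4, X6, X8, X9, X10, X11, X12, X13, X15}.
X1 is neither a parent, child, nor co-parent of X5, so it does not belong.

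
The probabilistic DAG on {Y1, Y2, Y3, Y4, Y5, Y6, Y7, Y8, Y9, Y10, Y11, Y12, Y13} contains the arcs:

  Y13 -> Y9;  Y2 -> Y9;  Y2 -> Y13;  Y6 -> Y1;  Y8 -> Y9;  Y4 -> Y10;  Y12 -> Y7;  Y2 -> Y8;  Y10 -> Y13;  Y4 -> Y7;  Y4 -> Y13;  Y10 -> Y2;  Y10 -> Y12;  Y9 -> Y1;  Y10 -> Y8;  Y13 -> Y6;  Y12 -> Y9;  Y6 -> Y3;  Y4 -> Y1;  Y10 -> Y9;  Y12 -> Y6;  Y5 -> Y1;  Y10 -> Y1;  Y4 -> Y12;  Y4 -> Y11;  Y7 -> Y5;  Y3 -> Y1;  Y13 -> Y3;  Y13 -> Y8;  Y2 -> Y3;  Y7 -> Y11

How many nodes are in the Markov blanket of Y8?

5

Y8's parents: Y2, Y10, Y13.
Children of Y8: Y9.
Parents of each child, excluding Y8:
  parents(Y9) \ {Y8} = {Y2, Y10, Y12, Y13}.
MB(Y8) = {Y2, Y9, Y10, Y12, Y13}, which has 5 nodes.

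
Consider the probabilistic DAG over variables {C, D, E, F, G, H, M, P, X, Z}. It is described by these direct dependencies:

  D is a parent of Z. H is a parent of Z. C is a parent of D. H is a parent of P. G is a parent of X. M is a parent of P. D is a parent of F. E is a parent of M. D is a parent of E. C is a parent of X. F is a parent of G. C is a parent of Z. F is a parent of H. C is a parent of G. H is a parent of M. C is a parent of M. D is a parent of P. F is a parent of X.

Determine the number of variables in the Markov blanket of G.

3

The Markov blanket of a node is its parents, its children, and the other parents of its children.
G's parents: C, F.
G's children: X.
Co-parents of G (other parents of its children):
  X: C, F
MB(G) = {C, F, X}, which has 3 nodes.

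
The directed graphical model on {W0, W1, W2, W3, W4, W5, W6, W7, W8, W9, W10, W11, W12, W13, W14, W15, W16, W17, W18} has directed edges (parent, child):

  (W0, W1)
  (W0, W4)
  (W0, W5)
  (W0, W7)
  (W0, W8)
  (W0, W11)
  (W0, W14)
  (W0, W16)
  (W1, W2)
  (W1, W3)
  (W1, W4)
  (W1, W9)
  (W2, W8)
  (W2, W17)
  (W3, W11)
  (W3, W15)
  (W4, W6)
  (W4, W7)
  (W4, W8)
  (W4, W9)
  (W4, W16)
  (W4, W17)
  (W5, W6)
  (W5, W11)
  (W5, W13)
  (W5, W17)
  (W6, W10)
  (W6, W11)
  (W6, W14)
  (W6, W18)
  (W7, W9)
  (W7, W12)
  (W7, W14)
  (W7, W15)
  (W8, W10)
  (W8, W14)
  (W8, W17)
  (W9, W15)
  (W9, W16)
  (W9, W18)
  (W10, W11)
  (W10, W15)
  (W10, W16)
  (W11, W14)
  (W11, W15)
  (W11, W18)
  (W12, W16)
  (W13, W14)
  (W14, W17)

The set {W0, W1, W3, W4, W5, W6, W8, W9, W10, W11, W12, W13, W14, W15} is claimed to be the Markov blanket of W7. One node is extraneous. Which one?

W5

W7's children: W9, W12, W14, W15.
W7's parents: W0, W4.
Parents of each child, excluding W7:
  W9: W1, W4
  W12: —
  W14: W0, W6, W8, W11, W13
  W15: W3, W9, W10, W11
MB(W7) = {W0, W1, W3, W4, W6, W8, W9, W10, W11, W12, W13, W14, W15}.
W5 is neither a parent, child, nor co-parent of W7, so it does not belong.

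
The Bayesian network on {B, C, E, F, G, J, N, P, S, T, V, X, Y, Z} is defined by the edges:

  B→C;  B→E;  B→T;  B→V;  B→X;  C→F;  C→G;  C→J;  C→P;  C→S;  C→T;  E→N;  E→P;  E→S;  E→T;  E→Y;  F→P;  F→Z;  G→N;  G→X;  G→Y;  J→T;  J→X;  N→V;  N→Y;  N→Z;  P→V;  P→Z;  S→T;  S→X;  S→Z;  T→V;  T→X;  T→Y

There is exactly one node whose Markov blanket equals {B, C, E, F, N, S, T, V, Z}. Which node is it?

The target node must have every member of {B, C, E, F, N, S, T, V, Z} as a parent, child, or co-parent, and no others.
Parents of P: C, E, F; children: V, Z; co-parents: B, F, N, S, T.
These exactly cover the given set, so the node is P.

P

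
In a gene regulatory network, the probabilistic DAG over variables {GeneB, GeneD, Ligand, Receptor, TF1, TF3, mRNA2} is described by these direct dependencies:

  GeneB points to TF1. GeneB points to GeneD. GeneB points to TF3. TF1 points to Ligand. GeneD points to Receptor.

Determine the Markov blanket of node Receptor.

Parents of Receptor: GeneD.
Ch(Receptor) = {}.
Receptor has no children, so there are no co-parents.
MB(Receptor) = {GeneD}.

{GeneD}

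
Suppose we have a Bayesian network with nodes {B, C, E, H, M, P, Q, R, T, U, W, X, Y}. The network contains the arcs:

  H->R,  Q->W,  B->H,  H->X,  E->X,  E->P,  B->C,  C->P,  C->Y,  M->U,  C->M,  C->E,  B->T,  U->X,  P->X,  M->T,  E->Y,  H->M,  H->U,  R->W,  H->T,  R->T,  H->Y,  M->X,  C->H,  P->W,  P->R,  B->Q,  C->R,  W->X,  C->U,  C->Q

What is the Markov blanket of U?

{C, E, H, M, P, W, X}

The Markov blanket of a node is its parents, its children, and the other parents of its children.
Pa(U) = {C, H, M}.
U has child X.
Parents of each child, excluding U:
  X: E, H, M, P, W
Union: {C, H, M} ∪ {X} ∪ {E, H, M, P, W} = {C, E, H, M, P, W, X}.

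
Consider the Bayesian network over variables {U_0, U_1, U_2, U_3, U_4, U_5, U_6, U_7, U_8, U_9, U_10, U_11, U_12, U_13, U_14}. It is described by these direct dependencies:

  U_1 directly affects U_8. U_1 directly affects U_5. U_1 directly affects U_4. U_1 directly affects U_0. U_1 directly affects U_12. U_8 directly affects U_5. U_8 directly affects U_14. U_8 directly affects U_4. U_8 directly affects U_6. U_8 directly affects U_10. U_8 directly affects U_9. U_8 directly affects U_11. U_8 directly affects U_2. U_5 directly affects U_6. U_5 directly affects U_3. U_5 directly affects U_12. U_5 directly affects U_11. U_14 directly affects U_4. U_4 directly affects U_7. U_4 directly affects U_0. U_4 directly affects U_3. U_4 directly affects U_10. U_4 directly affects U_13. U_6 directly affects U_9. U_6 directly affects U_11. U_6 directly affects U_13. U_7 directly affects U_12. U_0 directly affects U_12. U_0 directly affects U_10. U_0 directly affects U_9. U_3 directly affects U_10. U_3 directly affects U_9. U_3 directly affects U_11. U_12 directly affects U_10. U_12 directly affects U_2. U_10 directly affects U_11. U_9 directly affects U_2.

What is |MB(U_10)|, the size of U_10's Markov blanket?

8

U_10's parents: U_0, U_3, U_4, U_8, U_12.
U_10's children: U_11.
Co-parents of U_10 (other parents of its children):
  parents(U_11) \ {U_10} = {U_3, U_5, U_6, U_8}.
MB(U_10) = {U_0, U_3, U_4, U_5, U_6, U_8, U_11, U_12}, which has 8 nodes.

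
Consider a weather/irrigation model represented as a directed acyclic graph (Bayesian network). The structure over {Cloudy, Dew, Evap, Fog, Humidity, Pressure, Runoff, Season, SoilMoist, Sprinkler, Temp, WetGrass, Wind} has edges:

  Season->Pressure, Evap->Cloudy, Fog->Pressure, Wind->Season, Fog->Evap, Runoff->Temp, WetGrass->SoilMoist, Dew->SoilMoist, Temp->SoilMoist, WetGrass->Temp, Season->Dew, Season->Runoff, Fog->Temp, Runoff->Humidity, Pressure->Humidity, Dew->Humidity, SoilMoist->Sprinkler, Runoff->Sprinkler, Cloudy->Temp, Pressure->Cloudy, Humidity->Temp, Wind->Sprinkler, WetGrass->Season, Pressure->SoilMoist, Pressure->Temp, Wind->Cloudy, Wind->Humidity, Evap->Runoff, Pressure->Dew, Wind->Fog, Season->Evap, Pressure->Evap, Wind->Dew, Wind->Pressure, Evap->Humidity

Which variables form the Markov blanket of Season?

Recall MB(v) = parents ∪ children ∪ spouses, where spouses are the other parents of v's children.
Season's parents: WetGrass, Wind.
Season has children Dew, Evap, Pressure, Runoff.
For each child, the remaining parents (spouses of Season):
  Pressure also has parents Fog, Wind.
  parents(Dew) \ {Season} = {Pressure, Wind}.
  parents(Evap) \ {Season} = {Fog, Pressure}.
  parents(Runoff) \ {Season} = {Evap}.
Union: {WetGrass, Wind} ∪ {Dew, Evap, Pressure, Runoff} ∪ {Evap, Fog, Pressure, Wind} = {Dew, Evap, Fog, Pressure, Runoff, WetGrass, Wind}.

{Dew, Evap, Fog, Pressure, Runoff, WetGrass, Wind}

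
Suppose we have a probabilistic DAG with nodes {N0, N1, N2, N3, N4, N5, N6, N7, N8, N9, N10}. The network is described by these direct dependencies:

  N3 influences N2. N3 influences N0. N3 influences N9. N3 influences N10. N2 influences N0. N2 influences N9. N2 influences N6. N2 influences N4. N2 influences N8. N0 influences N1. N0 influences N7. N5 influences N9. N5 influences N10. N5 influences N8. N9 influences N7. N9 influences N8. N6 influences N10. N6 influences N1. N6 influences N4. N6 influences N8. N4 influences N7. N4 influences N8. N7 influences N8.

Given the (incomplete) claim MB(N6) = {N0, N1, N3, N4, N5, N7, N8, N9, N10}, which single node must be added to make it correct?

N2

Pa(N6) = {N2}.
Ch(N6) = {N1, N4, N8, N10}.
For each child, the remaining parents (spouses of N6):
  N10's other parents are N3, N5.
  N1 also has parent N0.
  N4's other parent is N2.
  N8 also has parents N2, N4, N5, N7, N9.
MB(N6) = {N0, N1, N2, N3, N4, N5, N7, N8, N9, N10}.
Comparing with the claimed set, N2 is missing.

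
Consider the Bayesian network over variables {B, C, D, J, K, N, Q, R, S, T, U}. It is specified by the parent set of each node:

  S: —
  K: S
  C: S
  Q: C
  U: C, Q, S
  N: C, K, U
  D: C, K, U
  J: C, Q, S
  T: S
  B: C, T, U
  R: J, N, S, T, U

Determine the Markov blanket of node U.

U has parents C, Q, S.
Children of U: B, D, N, R.
For each child, the remaining parents (spouses of U):
  parents(N) \ {U} = {C, K}.
  D's other parents are C, K.
  B's other parents are C, T.
  R's other parents are J, N, S, T.
Taking the union gives {B, C, D, J, K, N, Q, R, S, T}.

{B, C, D, J, K, N, Q, R, S, T}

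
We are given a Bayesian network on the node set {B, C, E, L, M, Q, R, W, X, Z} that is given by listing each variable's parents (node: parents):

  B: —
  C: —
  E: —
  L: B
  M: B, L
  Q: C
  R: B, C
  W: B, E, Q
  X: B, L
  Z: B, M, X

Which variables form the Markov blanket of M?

M has child Z.
Pa(M) = {B, L}.
Other parents of M's children:
  parents(Z) \ {M} = {B, X}.
Taking the union gives {B, L, X, Z}.

{B, L, X, Z}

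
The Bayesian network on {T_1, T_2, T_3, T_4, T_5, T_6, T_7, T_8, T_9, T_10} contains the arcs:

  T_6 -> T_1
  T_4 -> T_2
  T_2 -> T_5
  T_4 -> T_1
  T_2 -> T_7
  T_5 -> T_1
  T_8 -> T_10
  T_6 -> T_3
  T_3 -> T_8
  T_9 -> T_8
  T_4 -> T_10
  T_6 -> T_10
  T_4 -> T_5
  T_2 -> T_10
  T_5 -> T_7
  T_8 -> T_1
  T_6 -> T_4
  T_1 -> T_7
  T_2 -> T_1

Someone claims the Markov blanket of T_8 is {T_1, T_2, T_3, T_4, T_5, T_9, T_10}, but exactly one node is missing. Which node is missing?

T_6

A node's Markov blanket = Pa ∪ Ch ∪ (parents of Ch other than the node itself).
Children of T_8: T_1, T_10.
Parents of T_8: T_3, T_9.
Co-parents of T_8 (other parents of its children):
  T_1 also has parents T_2, T_4, T_5, T_6.
  parents(T_10) \ {T_8} = {T_2, T_4, T_6}.
MB(T_8) = {T_1, T_2, T_3, T_4, T_5, T_6, T_9, T_10}.
Comparing with the claimed set, T_6 is missing.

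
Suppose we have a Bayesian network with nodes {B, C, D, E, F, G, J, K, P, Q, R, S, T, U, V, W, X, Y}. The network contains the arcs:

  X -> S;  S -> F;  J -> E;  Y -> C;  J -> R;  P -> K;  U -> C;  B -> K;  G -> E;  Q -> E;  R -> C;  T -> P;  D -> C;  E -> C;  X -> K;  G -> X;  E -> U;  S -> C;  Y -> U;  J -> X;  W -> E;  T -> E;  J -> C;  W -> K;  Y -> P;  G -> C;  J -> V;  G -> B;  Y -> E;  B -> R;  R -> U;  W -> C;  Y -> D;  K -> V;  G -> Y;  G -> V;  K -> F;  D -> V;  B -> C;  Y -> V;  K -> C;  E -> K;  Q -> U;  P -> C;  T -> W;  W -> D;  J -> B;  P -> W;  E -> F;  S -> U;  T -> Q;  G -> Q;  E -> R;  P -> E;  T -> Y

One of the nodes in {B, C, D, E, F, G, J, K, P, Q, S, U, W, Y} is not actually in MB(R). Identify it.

F

Recall MB(v) = parents ∪ children ∪ spouses, where spouses are the other parents of v's children.
Pa(R) = {B, E, J}.
Children of R: C, U.
Co-parents of R (other parents of its children):
  U: E, Q, S, Y
  C: B, D, E, G, J, K, P, S, U, W, Y
MB(R) = {B, C, D, E, G, J, K, P, Q, S, U, W, Y}.
F is neither a parent, child, nor co-parent of R, so it does not belong.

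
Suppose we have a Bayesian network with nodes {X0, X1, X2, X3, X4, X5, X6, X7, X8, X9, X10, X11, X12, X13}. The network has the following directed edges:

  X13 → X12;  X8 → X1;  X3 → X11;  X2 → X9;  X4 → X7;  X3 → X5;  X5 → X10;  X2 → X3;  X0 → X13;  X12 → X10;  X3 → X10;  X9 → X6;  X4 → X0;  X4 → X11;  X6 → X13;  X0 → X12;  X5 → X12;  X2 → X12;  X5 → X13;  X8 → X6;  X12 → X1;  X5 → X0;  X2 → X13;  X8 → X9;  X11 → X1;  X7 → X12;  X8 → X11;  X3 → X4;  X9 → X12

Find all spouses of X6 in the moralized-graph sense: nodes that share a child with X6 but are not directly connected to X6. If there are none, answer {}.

Children of X6: X13.
  X13 also has parents X0, X2, X5.
Excluding nodes already adjacent to X6 (X8, X9, X13), the co-parent-only contribution is {X0, X2, X5}.

{X0, X2, X5}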